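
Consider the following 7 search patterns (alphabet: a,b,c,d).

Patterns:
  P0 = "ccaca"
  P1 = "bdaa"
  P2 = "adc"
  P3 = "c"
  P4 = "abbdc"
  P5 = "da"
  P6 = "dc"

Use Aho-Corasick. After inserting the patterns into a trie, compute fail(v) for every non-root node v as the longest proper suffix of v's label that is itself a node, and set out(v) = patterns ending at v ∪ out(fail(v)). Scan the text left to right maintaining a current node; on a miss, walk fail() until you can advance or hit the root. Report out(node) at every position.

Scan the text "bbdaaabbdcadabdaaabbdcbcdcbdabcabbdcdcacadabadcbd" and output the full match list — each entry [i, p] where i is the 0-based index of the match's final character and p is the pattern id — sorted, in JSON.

Build:
Trie nodes:
  n0 'ε': a→10 b→6 c→1 d→17
  n1 'c': c→2  [P3 ends]
  n2 'cc': a→3
  n3 'cca': c→4
  n4 'ccac': a→5
  n5 'ccaca': ·  [P0 ends]
  n6 'b': d→7
  n7 'bd': a→8
  n8 'bda': a→9
  n9 'bdaa': ·  [P1 ends]
  n10 'a': b→13 d→11
  n11 'ad': c→12
  n12 'adc': ·  [P2 ends]
  n13 'ab': b→14
  n14 'abb': d→15
  n15 'abbd': c→16
  n16 'abbdc': ·  [P4 ends]
  n17 'd': a→18 c→19
  n18 'da': ·  [P5 ends]
  n19 'dc': ·  [P6 ends]

Failure links (BFS by depth):
  fail(1) 'c': from fail(0)=0 chase 'c': 0 ⇒ 0;  out={3}∪out(0)={3}
  fail(6) 'b': from fail(0)=0 chase 'b': 0 ⇒ 0;  out=∅∪out(0)=∅
  fail(10) 'a': from fail(0)=0 chase 'a': 0 ⇒ 0;  out=∅∪out(0)=∅
  fail(17) 'd': from fail(0)=0 chase 'd': 0 ⇒ 0;  out=∅∪out(0)=∅
  fail(2) 'cc': from fail(1)=0 chase 'c': 0 ⇒ 1;  out=∅∪out(1)={3}
  fail(7) 'bd': from fail(6)=0 chase 'd': 0 ⇒ 17;  out=∅∪out(17)=∅
  fail(11) 'ad': from fail(10)=0 chase 'd': 0 ⇒ 17;  out=∅∪out(17)=∅
  fail(13) 'ab': from fail(10)=0 chase 'b': 0 ⇒ 6;  out=∅∪out(6)=∅
  fail(18) 'da': from fail(17)=0 chase 'a': 0 ⇒ 10;  out={5}∪out(10)={5}
  fail(19) 'dc': from fail(17)=0 chase 'c': 0 ⇒ 1;  out={6}∪out(1)={3,6}
  fail(3) 'cca': from fail(2)=1 chase 'a': 1→0 ⇒ 10;  out=∅∪out(10)=∅
  fail(8) 'bda': from fail(7)=17 chase 'a': 17 ⇒ 18;  out=∅∪out(18)={5}
  fail(12) 'adc': from fail(11)=17 chase 'c': 17 ⇒ 19;  out={2}∪out(19)={2,3,6}
  fail(14) 'abb': from fail(13)=6 chase 'b': 6→0 ⇒ 6;  out=∅∪out(6)=∅
  fail(4) 'ccac': from fail(3)=10 chase 'c': 10→0 ⇒ 1;  out=∅∪out(1)={3}
  fail(9) 'bdaa': from fail(8)=18 chase 'a': 18→10→0 ⇒ 10;  out={1}∪out(10)={1}
  fail(15) 'abbd': from fail(14)=6 chase 'd': 6 ⇒ 7;  out=∅∪out(7)=∅
  fail(5) 'ccaca': from fail(4)=1 chase 'a': 1→0 ⇒ 10;  out={0}∪out(10)={0}
  fail(16) 'abbdc': from fail(15)=7 chase 'c': 7→17 ⇒ 19;  out={4}∪out(19)={3,4,6}

Run:
[0] read 'b'  n0⇒n6
[1] read 'b'  n6⇒n6 (fail-walked)
[2] read 'd'  n6⇒n7
[3] read 'a'  n7⇒n8  → match P5@[2:3]
[4] read 'a'  n8⇒n9  → match P1@[1:4]
[5] read 'a'  n9⇒n10 (fail-walked)
[6] read 'b'  n10⇒n13
[7] read 'b'  n13⇒n14
[8] read 'd'  n14⇒n15
[9] read 'c'  n15⇒n16  → match P3@[9:9],P4@[5:9],P6@[8:9]
[10] read 'a'  n16⇒n10 (fail-walked)
[11] read 'd'  n10⇒n11
[12] read 'a'  n11⇒n18 (fail-walked)  → match P5@[11:12]
[13] read 'b'  n18⇒n13 (fail-walked)
[14] read 'd'  n13⇒n7 (fail-walked)
[15] read 'a'  n7⇒n8  → match P5@[14:15]
[16] read 'a'  n8⇒n9  → match P1@[13:16]
[17] read 'a'  n9⇒n10 (fail-walked)
[18] read 'b'  n10⇒n13
[19] read 'b'  n13⇒n14
[20] read 'd'  n14⇒n15
[21] read 'c'  n15⇒n16  → match P3@[21:21],P4@[17:21],P6@[20:21]
[22] read 'b'  n16⇒n6 (fail-walked)
[23] read 'c'  n6⇒n1 (fail-walked)  → match P3@[23:23]
[24] read 'd'  n1⇒n17 (fail-walked)
[25] read 'c'  n17⇒n19  → match P3@[25:25],P6@[24:25]
[26] read 'b'  n19⇒n6 (fail-walked)
[27] read 'd'  n6⇒n7
[28] read 'a'  n7⇒n8  → match P5@[27:28]
[29] read 'b'  n8⇒n13 (fail-walked)
[30] read 'c'  n13⇒n1 (fail-walked)  → match P3@[30:30]
[31] read 'a'  n1⇒n10 (fail-walked)
[32] read 'b'  n10⇒n13
[33] read 'b'  n13⇒n14
[34] read 'd'  n14⇒n15
[35] read 'c'  n15⇒n16  → match P3@[35:35],P4@[31:35],P6@[34:35]
[36] read 'd'  n16⇒n17 (fail-walked)
[37] read 'c'  n17⇒n19  → match P3@[37:37],P6@[36:37]
[38] read 'a'  n19⇒n10 (fail-walked)
[39] read 'c'  n10⇒n1 (fail-walked)  → match P3@[39:39]
[40] read 'a'  n1⇒n10 (fail-walked)
[41] read 'd'  n10⇒n11
[42] read 'a'  n11⇒n18 (fail-walked)  → match P5@[41:42]
[43] read 'b'  n18⇒n13 (fail-walked)
[44] read 'a'  n13⇒n10 (fail-walked)
[45] read 'd'  n10⇒n11
[46] read 'c'  n11⇒n12  → match P2@[44:46],P3@[46:46],P6@[45:46]
[47] read 'b'  n12⇒n6 (fail-walked)
[48] read 'd'  n6⇒n7

Matches: [[3,5],[4,1],[9,3],[9,4],[9,6],[12,5],[15,5],[16,1],[21,3],[21,4],[21,6],[23,3],[25,3],[25,6],[28,5],[30,3],[35,3],[35,4],[35,6],[37,3],[37,6],[39,3],[42,5],[46,2],[46,3],[46,6]]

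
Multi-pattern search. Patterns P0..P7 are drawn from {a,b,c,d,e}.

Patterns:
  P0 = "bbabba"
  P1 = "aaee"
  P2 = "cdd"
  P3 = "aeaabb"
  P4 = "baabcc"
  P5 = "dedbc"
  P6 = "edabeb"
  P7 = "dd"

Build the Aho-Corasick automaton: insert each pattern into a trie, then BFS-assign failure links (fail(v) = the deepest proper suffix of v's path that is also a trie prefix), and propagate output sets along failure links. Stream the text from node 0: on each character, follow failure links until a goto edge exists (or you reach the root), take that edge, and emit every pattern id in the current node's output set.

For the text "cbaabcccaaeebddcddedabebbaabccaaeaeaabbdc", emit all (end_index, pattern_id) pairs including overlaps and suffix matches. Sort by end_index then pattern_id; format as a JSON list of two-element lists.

Build automaton:
Trie nodes:
  n0 'ε': a→7 b→1 c→11 d→24 e→29
  n1 'b': a→19 b→2
  n2 'bb': a→3
  n3 'bba': b→4
  n4 'bbab': b→5
  n5 'bbabb': a→6
  n6 'bbabba': ·  ←P0
  n7 'a': a→8 e→14
  n8 'aa': e→9
  n9 'aae': e→10
  n10 'aaee': ·  ←P1
  n11 'c': d→12
  n12 'cd': d→13
  n13 'cdd': ·  ←P2
  n14 'ae': a→15
  n15 'aea': a→16
  n16 'aeaa': b→17
  n17 'aeaab': b→18
  n18 'aeaabb': ·  ←P3
  n19 'ba': a→20
  n20 'baa': b→21
  n21 'baab': c→22
  n22 'baabc': c→23
  n23 'baabcc': ·  ←P4
  n24 'd': d→35 e→25
  n25 'de': d→26
  n26 'ded': b→27
  n27 'dedb': c→28
  n28 'dedbc': ·  ←P5
  n29 'e': d→30
  n30 'ed': a→31
  n31 'eda': b→32
  n32 'edab': e→33
  n33 'edabe': b→34
  n34 'edabeb': ·  ←P6
  n35 'dd': ·  ←P7

Failure links (BFS by depth):
  n1('b'): parent n0 fail=0; on 'b' 0 → fail=0;  out ∅∪∅=∅
  n7('a'): parent n0 fail=0; on 'a' 0 → fail=0;  out ∅∪∅=∅
  n11('c'): parent n0 fail=0; on 'c' 0 → fail=0;  out ∅∪∅=∅
  n24('d'): parent n0 fail=0; on 'd' 0 → fail=0;  out ∅∪∅=∅
  n29('e'): parent n0 fail=0; on 'e' 0 → fail=0;  out ∅∪∅=∅
  n2('bb'): parent n1 fail=0; on 'b' 0 → fail=1;  out ∅∪∅=∅
  n8('aa'): parent n7 fail=0; on 'a' 0 → fail=7;  out ∅∪∅=∅
  n12('cd'): parent n11 fail=0; on 'd' 0 → fail=24;  out ∅∪∅=∅
  n14('ae'): parent n7 fail=0; on 'e' 0 → fail=29;  out ∅∪∅=∅
  n19('ba'): parent n1 fail=0; on 'a' 0 → fail=7;  out ∅∪∅=∅
  n25('de'): parent n24 fail=0; on 'e' 0 → fail=29;  out ∅∪∅=∅
  n30('ed'): parent n29 fail=0; on 'd' 0 → fail=24;  out ∅∪∅=∅
  n35('dd'): parent n24 fail=0; on 'd' 0 → fail=24;  out {7}∪∅={7}
  n3('bba'): parent n2 fail=1; on 'a' 1 → fail=19;  out ∅∪∅=∅
  n9('aae'): parent n8 fail=7; on 'e' 7 → fail=14;  out ∅∪∅=∅
  n13('cdd'): parent n12 fail=24; on 'd' 24 → fail=35;  out {2}∪{7}={2,7}
  n15('aea'): parent n14 fail=29; on 'a' 29→0 → fail=7;  out ∅∪∅=∅
  n20('baa'): parent n19 fail=7; on 'a' 7 → fail=8;  out ∅∪∅=∅
  n26('ded'): parent n25 fail=29; on 'd' 29 → fail=30;  out ∅∪∅=∅
  n31('eda'): parent n30 fail=24; on 'a' 24→0 → fail=7;  out ∅∪∅=∅
  n4('bbab'): parent n3 fail=19; on 'b' 19→7→0 → fail=1;  out ∅∪∅=∅
  n10('aaee'): parent n9 fail=14; on 'e' 14→29→0 → fail=29;  out {1}∪∅={1}
  n16('aeaa'): parent n15 fail=7; on 'a' 7 → fail=8;  out ∅∪∅=∅
  n21('baab'): parent n20 fail=8; on 'b' 8→7→0 → fail=1;  out ∅∪∅=∅
  n27('dedb'): parent n26 fail=30; on 'b' 30→24→0 → fail=1;  out ∅∪∅=∅
  n32('edab'): parent n31 fail=7; on 'b' 7→0 → fail=1;  out ∅∪∅=∅
  n5('bbabb'): parent n4 fail=1; on 'b' 1 → fail=2;  out ∅∪∅=∅
  n17('aeaab'): parent n16 fail=8; on 'b' 8→7→0 → fail=1;  out ∅∪∅=∅
  n22('baabc'): parent n21 fail=1; on 'c' 1→0 → fail=11;  out ∅∪∅=∅
  n28('dedbc'): parent n27 fail=1; on 'c' 1→0 → fail=11;  out {5}∪∅={5}
  n33('edabe'): parent n32 fail=1; on 'e' 1→0 → fail=29;  out ∅∪∅=∅
  n6('bbabba'): parent n5 fail=2; on 'a' 2 → fail=3;  out {0}∪∅={0}
  n18('aeaabb'): parent n17 fail=1; on 'b' 1 → fail=2;  out {3}∪∅={3}
  n23('baabcc'): parent n22 fail=11; on 'c' 11→0 → fail=11;  out {4}∪∅={4}
  n34('edabeb'): parent n33 fail=29; on 'b' 29→0 → fail=1;  out {6}∪∅={6}

Scan:
[0] read 'c'  n0⇒n11
[1] read 'b'  n11⇒n1 ·f
[2] read 'a'  n1⇒n19
[3] read 'a'  n19⇒n20
[4] read 'b'  n20⇒n21
[5] read 'c'  n21⇒n22
[6] read 'c'  n22⇒n23  emit P4@[1:6]
[7] read 'c'  n23⇒n11 ·f
[8] read 'a'  n11⇒n7 ·f
[9] read 'a'  n7⇒n8
[10] read 'e'  n8⇒n9
[11] read 'e'  n9⇒n10  emit P1@[8:11]
[12] read 'b'  n10⇒n1 ·f
[13] read 'd'  n1⇒n24 ·f
[14] read 'd'  n24⇒n35  emit P7@[13:14]
[15] read 'c'  n35⇒n11 ·f
[16] read 'd'  n11⇒n12
[17] read 'd'  n12⇒n13  emit P2@[15:17],P7@[16:17]
[18] read 'e'  n13⇒n25 ·f
[19] read 'd'  n25⇒n26
[20] read 'a'  n26⇒n31 ·f
[21] read 'b'  n31⇒n32
[22] read 'e'  n32⇒n33
[23] read 'b'  n33⇒n34  emit P6@[18:23]
[24] read 'b'  n34⇒n2 ·f
[25] read 'a'  n2⇒n3
[26] read 'a'  n3⇒n20 ·f
[27] read 'b'  n20⇒n21
[28] read 'c'  n21⇒n22
[29] read 'c'  n22⇒n23  emit P4@[24:29]
[30] read 'a'  n23⇒n7 ·f
[31] read 'a'  n7⇒n8
[32] read 'e'  n8⇒n9
[33] read 'a'  n9⇒n15 ·f
[34] read 'e'  n15⇒n14 ·f
[35] read 'a'  n14⇒n15
[36] read 'a'  n15⇒n16
[37] read 'b'  n16⇒n17
[38] read 'b'  n17⇒n18  emit P3@[33:38]
[39] read 'd'  n18⇒n24 ·f
[40] read 'c'  n24⇒n11 ·f

All matches (sorted): [[6,4],[11,1],[14,7],[17,2],[17,7],[23,6],[29,4],[38,3]]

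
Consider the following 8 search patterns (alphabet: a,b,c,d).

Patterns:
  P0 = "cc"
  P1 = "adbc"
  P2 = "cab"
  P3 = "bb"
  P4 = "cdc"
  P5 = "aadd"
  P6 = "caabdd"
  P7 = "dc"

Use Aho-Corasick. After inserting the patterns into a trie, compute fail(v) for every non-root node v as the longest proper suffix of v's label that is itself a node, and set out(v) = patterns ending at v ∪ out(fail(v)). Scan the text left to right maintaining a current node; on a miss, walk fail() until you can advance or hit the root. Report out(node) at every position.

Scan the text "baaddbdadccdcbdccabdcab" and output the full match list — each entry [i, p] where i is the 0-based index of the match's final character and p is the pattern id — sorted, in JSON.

Construct AC machine:
Trie (insert patterns):
  n0 'ε': a→3 b→9 c→1 d→20
  n1 'c': a→7 c→2 d→11
  n2 'cc': ·  [P0 ends]
  n3 'a': a→13 d→4
  n4 'ad': b→5
  n5 'adb': c→6
  n6 'adbc': ·  [P1 ends]
  n7 'ca': a→16 b→8
  n8 'cab': ·  [P2 ends]
  n9 'b': b→10
  n10 'bb': ·  [P3 ends]
  n11 'cd': c→12
  n12 'cdc': ·  [P4 ends]
  n13 'aa': d→14
  n14 'aad': d→15
  n15 'aadd': ·  [P5 ends]
  n16 'caa': b→17
  n17 'caab': d→18
  n18 'caabd': d→19
  n19 'caabdd': ·  [P6 ends]
  n20 'd': c→21
  n21 'dc': ·  [P7 ends]

Failure links (BFS by depth):
  n1('c'): parent n0 fail=0; on 'c' 0 → fail=0;  out ∅∪∅=∅
  n3('a'): parent n0 fail=0; on 'a' 0 → fail=0;  out ∅∪∅=∅
  n9('b'): parent n0 fail=0; on 'b' 0 → fail=0;  out ∅∪∅=∅
  n20('d'): parent n0 fail=0; on 'd' 0 → fail=0;  out ∅∪∅=∅
  n2('cc'): parent n1 fail=0; on 'c' 0 → fail=1;  out {0}∪∅={0}
  n4('ad'): parent n3 fail=0; on 'd' 0 → fail=20;  out ∅∪∅=∅
  n7('ca'): parent n1 fail=0; on 'a' 0 → fail=3;  out ∅∪∅=∅
  n10('bb'): parent n9 fail=0; on 'b' 0 → fail=9;  out {3}∪∅={3}
  n11('cd'): parent n1 fail=0; on 'd' 0 → fail=20;  out ∅∪∅=∅
  n13('aa'): parent n3 fail=0; on 'a' 0 → fail=3;  out ∅∪∅=∅
  n21('dc'): parent n20 fail=0; on 'c' 0 → fail=1;  out {7}∪∅={7}
  n5('adb'): parent n4 fail=20; on 'b' 20→0 → fail=9;  out ∅∪∅=∅
  n8('cab'): parent n7 fail=3; on 'b' 3→0 → fail=9;  out {2}∪∅={2}
  n12('cdc'): parent n11 fail=20; on 'c' 20 → fail=21;  out {4}∪{7}={4,7}
  n14('aad'): parent n13 fail=3; on 'd' 3 → fail=4;  out ∅∪∅=∅
  n16('caa'): parent n7 fail=3; on 'a' 3 → fail=13;  out ∅∪∅=∅
  n6('adbc'): parent n5 fail=9; on 'c' 9→0 → fail=1;  out {1}∪∅={1}
  n15('aadd'): parent n14 fail=4; on 'd' 4→20→0 → fail=20;  out {5}∪∅={5}
  n17('caab'): parent n16 fail=13; on 'b' 13→3→0 → fail=9;  out ∅∪∅=∅
  n18('caabd'): parent n17 fail=9; on 'd' 9→0 → fail=20;  out ∅∪∅=∅
  n19('caabdd'): parent n18 fail=20; on 'd' 20→0 → fail=20;  out {6}∪∅={6}

Text stream:
pos 0 'b': at 9
pos 1 'a': at 3 (fail-walked)
pos 2 'a': at 13
pos 3 'd': at 14
pos 4 'd': at 15  → match P5@[1:4]
pos 5 'b': at 9 (fail-walked)
pos 6 'd': at 20 (fail-walked)
pos 7 'a': at 3 (fail-walked)
pos 8 'd': at 4
pos 9 'c': at 21 (fail-walked)  → match P7@[8:9]
pos 10 'c': at 2 (fail-walked)  → match P0@[9:10]
pos 11 'd': at 11 (fail-walked)
pos 12 'c': at 12  → match P4@[10:12],P7@[11:12]
pos 13 'b': at 9 (fail-walked)
pos 14 'd': at 20 (fail-walked)
pos 15 'c': at 21  → match P7@[14:15]
pos 16 'c': at 2 (fail-walked)  → match P0@[15:16]
pos 17 'a': at 7 (fail-walked)
pos 18 'b': at 8  → match P2@[16:18]
pos 19 'd': at 20 (fail-walked)
pos 20 'c': at 21  → match P7@[19:20]
pos 21 'a': at 7 (fail-walked)
pos 22 'b': at 8  → match P2@[20:22]

Result: [[4,5],[9,7],[10,0],[12,4],[12,7],[15,7],[16,0],[18,2],[20,7],[22,2]]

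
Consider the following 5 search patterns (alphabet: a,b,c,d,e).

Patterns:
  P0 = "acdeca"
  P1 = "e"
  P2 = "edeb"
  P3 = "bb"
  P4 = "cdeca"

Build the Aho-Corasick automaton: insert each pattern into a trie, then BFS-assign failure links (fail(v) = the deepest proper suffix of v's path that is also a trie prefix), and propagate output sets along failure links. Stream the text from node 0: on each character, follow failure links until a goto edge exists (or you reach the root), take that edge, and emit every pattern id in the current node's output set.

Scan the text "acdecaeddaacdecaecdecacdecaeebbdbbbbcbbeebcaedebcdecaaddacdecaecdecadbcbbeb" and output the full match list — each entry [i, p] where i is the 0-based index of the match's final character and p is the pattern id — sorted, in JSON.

Build:
Trie (insert patterns):
  n0 'ε': a→1 b→11 c→13 e→7
  n1 'a': c→2
  n2 'ac': d→3
  n3 'acd': e→4
  n4 'acde': c→5
  n5 'acdec': a→6
  n6 'acdeca': ·  ←P0
  n7 'e': d→8  ←P1
  n8 'ed': e→9
  n9 'ede': b→10
  n10 'edeb': ·  ←P2
  n11 'b': b→12
  n12 'bb': ·  ←P3
  n13 'c': d→14
  n14 'cd': e→15
  n15 'cde': c→16
  n16 'cdec': a→17
  n17 'cdeca': ·  ←P4

Failure links (BFS by depth):
  n1('a'): parent n0 fail=0; on 'a' 0 → fail=0;  out ∅∪∅=∅
  n7('e'): parent n0 fail=0; on 'e' 0 → fail=0;  out {1}∪∅={1}
  n11('b'): parent n0 fail=0; on 'b' 0 → fail=0;  out ∅∪∅=∅
  n13('c'): parent n0 fail=0; on 'c' 0 → fail=0;  out ∅∪∅=∅
  n2('ac'): parent n1 fail=0; on 'c' 0 → fail=13;  out ∅∪∅=∅
  n8('ed'): parent n7 fail=0; on 'd' 0 → fail=0;  out ∅∪∅=∅
  n12('bb'): parent n11 fail=0; on 'b' 0 → fail=11;  out {3}∪∅={3}
  n14('cd'): parent n13 fail=0; on 'd' 0 → fail=0;  out ∅∪∅=∅
  n3('acd'): parent n2 fail=13; on 'd' 13 → fail=14;  out ∅∪∅=∅
  n9('ede'): parent n8 fail=0; on 'e' 0 → fail=7;  out ∅∪{1}={1}
  n15('cde'): parent n14 fail=0; on 'e' 0 → fail=7;  out ∅∪{1}={1}
  n4('acde'): parent n3 fail=14; on 'e' 14 → fail=15;  out ∅∪{1}={1}
  n10('edeb'): parent n9 fail=7; on 'b' 7→0 → fail=11;  out {2}∪∅={2}
  n16('cdec'): parent n15 fail=7; on 'c' 7→0 → fail=13;  out ∅∪∅=∅
  n5('acdec'): parent n4 fail=15; on 'c' 15 → fail=16;  out ∅∪∅=∅
  n17('cdeca'): parent n16 fail=13; on 'a' 13→0 → fail=1;  out {4}∪∅={4}
  n6('acdeca'): parent n5 fail=16; on 'a' 16 → fail=17;  out {0}∪{4}={0,4}

Text stream:
[0] read 'a'  n0⇒n1
[1] read 'c'  n1⇒n2
[2] read 'd'  n2⇒n3
[3] read 'e'  n3⇒n4  ** P1@[3:3]
[4] read 'c'  n4⇒n5
[5] read 'a'  n5⇒n6  ** P0@[0:5],P4@[1:5]
[6] read 'e'  n6⇒n7 ·f  ** P1@[6:6]
[7] read 'd'  n7⇒n8
[8] read 'd'  n8⇒n0 ·f
[9] read 'a'  n0⇒n1
[10] read 'a'  n1⇒n1 ·f
[11] read 'c'  n1⇒n2
[12] read 'd'  n2⇒n3
[13] read 'e'  n3⇒n4  ** P1@[13:13]
[14] read 'c'  n4⇒n5
[15] read 'a'  n5⇒n6  ** P0@[10:15],P4@[11:15]
[16] read 'e'  n6⇒n7 ·f  ** P1@[16:16]
[17] read 'c'  n7⇒n13 ·f
[18] read 'd'  n13⇒n14
[19] read 'e'  n14⇒n15  ** P1@[19:19]
[20] read 'c'  n15⇒n16
[21] read 'a'  n16⇒n17  ** P4@[17:21]
[22] read 'c'  n17⇒n2 ·f
[23] read 'd'  n2⇒n3
[24] read 'e'  n3⇒n4  ** P1@[24:24]
[25] read 'c'  n4⇒n5
[26] read 'a'  n5⇒n6  ** P0@[21:26],P4@[22:26]
[27] read 'e'  n6⇒n7 ·f  ** P1@[27:27]
[28] read 'e'  n7⇒n7 ·f  ** P1@[28:28]
[29] read 'b'  n7⇒n11 ·f
[30] read 'b'  n11⇒n12  ** P3@[29:30]
[31] read 'd'  n12⇒n0 ·f
[32] read 'b'  n0⇒n11
[33] read 'b'  n11⇒n12  ** P3@[32:33]
[34] read 'b'  n12⇒n12 ·f  ** P3@[33:34]
[35] read 'b'  n12⇒n12 ·f  ** P3@[34:35]
[36] read 'c'  n12⇒n13 ·f
[37] read 'b'  n13⇒n11 ·f
[38] read 'b'  n11⇒n12  ** P3@[37:38]
[39] read 'e'  n12⇒n7 ·f  ** P1@[39:39]
[40] read 'e'  n7⇒n7 ·f  ** P1@[40:40]
[41] read 'b'  n7⇒n11 ·f
[42] read 'c'  n11⇒n13 ·f
[43] read 'a'  n13⇒n1 ·f
[44] read 'e'  n1⇒n7 ·f  ** P1@[44:44]
[45] read 'd'  n7⇒n8
[46] read 'e'  n8⇒n9  ** P1@[46:46]
[47] read 'b'  n9⇒n10  ** P2@[44:47]
[48] read 'c'  n10⇒n13 ·f
[49] read 'd'  n13⇒n14
[50] read 'e'  n14⇒n15  ** P1@[50:50]
[51] read 'c'  n15⇒n16
[52] read 'a'  n16⇒n17  ** P4@[48:52]
[53] read 'a'  n17⇒n1 ·f
[54] read 'd'  n1⇒n0 ·f
[55] read 'd'  n0⇒n0
[56] read 'a'  n0⇒n1
[57] read 'c'  n1⇒n2
[58] read 'd'  n2⇒n3
[59] read 'e'  n3⇒n4  ** P1@[59:59]
[60] read 'c'  n4⇒n5
[61] read 'a'  n5⇒n6  ** P0@[56:61],P4@[57:61]
[62] read 'e'  n6⇒n7 ·f  ** P1@[62:62]
[63] read 'c'  n7⇒n13 ·f
[64] read 'd'  n13⇒n14
[65] read 'e'  n14⇒n15  ** P1@[65:65]
[66] read 'c'  n15⇒n16
[67] read 'a'  n16⇒n17  ** P4@[63:67]
[68] read 'd'  n17⇒n0 ·f
[69] read 'b'  n0⇒n11
[70] read 'c'  n11⇒n13 ·f
[71] read 'b'  n13⇒n11 ·f
[72] read 'b'  n11⇒n12  ** P3@[71:72]
[73] read 'e'  n12⇒n7 ·f  ** P1@[73:73]
[74] read 'b'  n7⇒n11 ·f

All matches (sorted): [[3,1],[5,0],[5,4],[6,1],[13,1],[15,0],[15,4],[16,1],[19,1],[21,4],[24,1],[26,0],[26,4],[27,1],[28,1],[30,3],[33,3],[34,3],[35,3],[38,3],[39,1],[40,1],[44,1],[46,1],[47,2],[50,1],[52,4],[59,1],[61,0],[61,4],[62,1],[65,1],[67,4],[72,3],[73,1]]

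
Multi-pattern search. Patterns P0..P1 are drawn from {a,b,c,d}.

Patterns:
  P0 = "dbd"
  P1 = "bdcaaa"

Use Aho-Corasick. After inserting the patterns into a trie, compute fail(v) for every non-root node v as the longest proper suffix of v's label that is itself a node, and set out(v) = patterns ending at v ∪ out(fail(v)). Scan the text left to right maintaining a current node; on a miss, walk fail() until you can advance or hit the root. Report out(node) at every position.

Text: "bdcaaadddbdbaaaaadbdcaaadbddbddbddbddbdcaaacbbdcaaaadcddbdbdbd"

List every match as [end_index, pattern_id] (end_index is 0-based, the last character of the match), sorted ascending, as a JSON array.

Build automaton:
Trie (insert patterns):
  0='ε' goto b→4 d→1
  1='d' goto b→2
  2='db' goto d→3
  3='dbd' goto ·  [P0 ends]
  4='b' goto d→5
  5='bd' goto c→6
  6='bdc' goto a→7
  7='bdca' goto a→8
  8='bdcaa' goto a→9
  9='bdcaaa' goto ·  [P1 ends]

Failure links (BFS by depth):
  n1('d'): parent n0 fail=0; on 'd' 0 → fail=0;  out ∅∪∅=∅
  n4('b'): parent n0 fail=0; on 'b' 0 → fail=0;  out ∅∪∅=∅
  n2('db'): parent n1 fail=0; on 'b' 0 → fail=4;  out ∅∪∅=∅
  n5('bd'): parent n4 fail=0; on 'd' 0 → fail=1;  out ∅∪∅=∅
  n3('dbd'): parent n2 fail=4; on 'd' 4 → fail=5;  out {0}∪∅={0}
  n6('bdc'): parent n5 fail=1; on 'c' 1→0 → fail=0;  out ∅∪∅=∅
  n7('bdca'): parent n6 fail=0; on 'a' 0 → fail=0;  out ∅∪∅=∅
  n8('bdcaa'): parent n7 fail=0; on 'a' 0 → fail=0;  out ∅∪∅=∅
  n9('bdcaaa'): parent n8 fail=0; on 'a' 0 → fail=0;  out {1}∪∅={1}

Run:
pos 0 'b': at 4
pos 1 'd': at 5
pos 2 'c': at 6
pos 3 'a': at 7
pos 4 'a': at 8
pos 5 'a': at 9  emit P1@[0:5]
pos 6 'd': at 1 (via fail)
pos 7 'd': at 1 (via fail)
pos 8 'd': at 1 (via fail)
pos 9 'b': at 2
pos 10 'd': at 3  emit P0@[8:10]
pos 11 'b': at 2 (via fail)
pos 12 'a': at 0 (via fail)
pos 13 'a': at 0
pos 14 'a': at 0
pos 15 'a': at 0
pos 16 'a': at 0
pos 17 'd': at 1
pos 18 'b': at 2
pos 19 'd': at 3  emit P0@[17:19]
pos 20 'c': at 6 (via fail)
pos 21 'a': at 7
pos 22 'a': at 8
pos 23 'a': at 9  emit P1@[18:23]
pos 24 'd': at 1 (via fail)
pos 25 'b': at 2
pos 26 'd': at 3  emit P0@[24:26]
pos 27 'd': at 1 (via fail)
pos 28 'b': at 2
pos 29 'd': at 3  emit P0@[27:29]
pos 30 'd': at 1 (via fail)
pos 31 'b': at 2
pos 32 'd': at 3  emit P0@[30:32]
pos 33 'd': at 1 (via fail)
pos 34 'b': at 2
pos 35 'd': at 3  emit P0@[33:35]
pos 36 'd': at 1 (via fail)
pos 37 'b': at 2
pos 38 'd': at 3  emit P0@[36:38]
pos 39 'c': at 6 (via fail)
pos 40 'a': at 7
pos 41 'a': at 8
pos 42 'a': at 9  emit P1@[37:42]
pos 43 'c': at 0 (via fail)
pos 44 'b': at 4
pos 45 'b': at 4 (via fail)
pos 46 'd': at 5
pos 47 'c': at 6
pos 48 'a': at 7
pos 49 'a': at 8
pos 50 'a': at 9  emit P1@[45:50]
pos 51 'a': at 0 (via fail)
pos 52 'd': at 1
pos 53 'c': at 0 (via fail)
pos 54 'd': at 1
pos 55 'd': at 1 (via fail)
pos 56 'b': at 2
pos 57 'd': at 3  emit P0@[55:57]
pos 58 'b': at 2 (via fail)
pos 59 'd': at 3  emit P0@[57:59]
pos 60 'b': at 2 (via fail)
pos 61 'd': at 3  emit P0@[59:61]

Result: [[5,1],[10,0],[19,0],[23,1],[26,0],[29,0],[32,0],[35,0],[38,0],[42,1],[50,1],[57,0],[59,0],[61,0]]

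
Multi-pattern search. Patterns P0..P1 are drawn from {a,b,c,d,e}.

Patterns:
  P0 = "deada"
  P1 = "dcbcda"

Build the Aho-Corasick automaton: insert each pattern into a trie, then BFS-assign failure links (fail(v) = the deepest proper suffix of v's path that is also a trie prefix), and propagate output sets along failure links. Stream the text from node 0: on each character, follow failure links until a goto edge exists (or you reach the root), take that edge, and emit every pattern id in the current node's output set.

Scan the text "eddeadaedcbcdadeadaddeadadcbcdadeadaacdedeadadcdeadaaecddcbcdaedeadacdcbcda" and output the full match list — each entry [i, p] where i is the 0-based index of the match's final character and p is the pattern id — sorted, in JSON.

Build automaton:
Trie (insert patterns):
  n0 'ε': d→1
  n1 'd': c→6 e→2
  n2 'de': a→3
  n3 'dea': d→4
  n4 'dead': a→5
  n5 'deada': ·  ←P0
  n6 'dc': b→7
  n7 'dcb': c→8
  n8 'dcbc': d→9
  n9 'dcbcd': a→10
  n10 'dcbcda': ·  ←P1

BFS fail/out derivation:
  fail(1) 'd': from fail(0)=0 chase 'd': 0 ⇒ 0;  out=∅∪out(0)=∅
  fail(2) 'de': from fail(1)=0 chase 'e': 0 ⇒ 0;  out=∅∪out(0)=∅
  fail(6) 'dc': from fail(1)=0 chase 'c': 0 ⇒ 0;  out=∅∪out(0)=∅
  fail(3) 'dea': from fail(2)=0 chase 'a': 0 ⇒ 0;  out=∅∪out(0)=∅
  fail(7) 'dcb': from fail(6)=0 chase 'b': 0 ⇒ 0;  out=∅∪out(0)=∅
  fail(4) 'dead': from fail(3)=0 chase 'd': 0 ⇒ 1;  out=∅∪out(1)=∅
  fail(8) 'dcbc': from fail(7)=0 chase 'c': 0 ⇒ 0;  out=∅∪out(0)=∅
  fail(5) 'deada': from fail(4)=1 chase 'a': 1→0 ⇒ 0;  out={0}∪out(0)={0}
  fail(9) 'dcbcd': from fail(8)=0 chase 'd': 0 ⇒ 1;  out=∅∪out(1)=∅
  fail(10) 'dcbcda': from fail(9)=1 chase 'a': 1→0 ⇒ 0;  out={1}∪out(0)={1}

Run:
[0] read 'e'  n0⇒n0
[1] read 'd'  n0⇒n1
[2] read 'd'  n1⇒n1 (fail-walked)
[3] read 'e'  n1⇒n2
[4] read 'a'  n2⇒n3
[5] read 'd'  n3⇒n4
[6] read 'a'  n4⇒n5  → match P0@[2:6]
[7] read 'e'  n5⇒n0 (fail-walked)
[8] read 'd'  n0⇒n1
[9] read 'c'  n1⇒n6
[10] read 'b'  n6⇒n7
[11] read 'c'  n7⇒n8
[12] read 'd'  n8⇒n9
[13] read 'a'  n9⇒n10  → match P1@[8:13]
[14] read 'd'  n10⇒n1 (fail-walked)
[15] read 'e'  n1⇒n2
[16] read 'a'  n2⇒n3
[17] read 'd'  n3⇒n4
[18] read 'a'  n4⇒n5  → match P0@[14:18]
[19] read 'd'  n5⇒n1 (fail-walked)
[20] read 'd'  n1⇒n1 (fail-walked)
[21] read 'e'  n1⇒n2
[22] read 'a'  n2⇒n3
[23] read 'd'  n3⇒n4
[24] read 'a'  n4⇒n5  → match P0@[20:24]
[25] read 'd'  n5⇒n1 (fail-walked)
[26] read 'c'  n1⇒n6
[27] read 'b'  n6⇒n7
[28] read 'c'  n7⇒n8
[29] read 'd'  n8⇒n9
[30] read 'a'  n9⇒n10  → match P1@[25:30]
[31] read 'd'  n10⇒n1 (fail-walked)
[32] read 'e'  n1⇒n2
[33] read 'a'  n2⇒n3
[34] read 'd'  n3⇒n4
[35] read 'a'  n4⇒n5  → match P0@[31:35]
[36] read 'a'  n5⇒n0 (fail-walked)
[37] read 'c'  n0⇒n0
[38] read 'd'  n0⇒n1
[39] read 'e'  n1⇒n2
[40] read 'd'  n2⇒n1 (fail-walked)
[41] read 'e'  n1⇒n2
[42] read 'a'  n2⇒n3
[43] read 'd'  n3⇒n4
[44] read 'a'  n4⇒n5  → match P0@[40:44]
[45] read 'd'  n5⇒n1 (fail-walked)
[46] read 'c'  n1⇒n6
[47] read 'd'  n6⇒n1 (fail-walked)
[48] read 'e'  n1⇒n2
[49] read 'a'  n2⇒n3
[50] read 'd'  n3⇒n4
[51] read 'a'  n4⇒n5  → match P0@[47:51]
[52] read 'a'  n5⇒n0 (fail-walked)
[53] read 'e'  n0⇒n0
[54] read 'c'  n0⇒n0
[55] read 'd'  n0⇒n1
[56] read 'd'  n1⇒n1 (fail-walked)
[57] read 'c'  n1⇒n6
[58] read 'b'  n6⇒n7
[59] read 'c'  n7⇒n8
[60] read 'd'  n8⇒n9
[61] read 'a'  n9⇒n10  → match P1@[56:61]
[62] read 'e'  n10⇒n0 (fail-walked)
[63] read 'd'  n0⇒n1
[64] read 'e'  n1⇒n2
[65] read 'a'  n2⇒n3
[66] read 'd'  n3⇒n4
[67] read 'a'  n4⇒n5  → match P0@[63:67]
[68] read 'c'  n5⇒n0 (fail-walked)
[69] read 'd'  n0⇒n1
[70] read 'c'  n1⇒n6
[71] read 'b'  n6⇒n7
[72] read 'c'  n7⇒n8
[73] read 'd'  n8⇒n9
[74] read 'a'  n9⇒n10  → match P1@[69:74]

Matches: [[6,0],[13,1],[18,0],[24,0],[30,1],[35,0],[44,0],[51,0],[61,1],[67,0],[74,1]]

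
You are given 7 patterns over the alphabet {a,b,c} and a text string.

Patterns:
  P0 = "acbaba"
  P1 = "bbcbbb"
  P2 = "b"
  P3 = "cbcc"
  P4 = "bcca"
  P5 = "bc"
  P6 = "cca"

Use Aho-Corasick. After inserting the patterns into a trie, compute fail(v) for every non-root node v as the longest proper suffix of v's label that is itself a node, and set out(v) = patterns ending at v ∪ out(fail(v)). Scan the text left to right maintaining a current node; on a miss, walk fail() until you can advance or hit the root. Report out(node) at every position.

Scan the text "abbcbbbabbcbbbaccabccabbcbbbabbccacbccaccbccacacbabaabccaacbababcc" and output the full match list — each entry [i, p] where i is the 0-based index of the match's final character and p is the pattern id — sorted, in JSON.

Build automaton:
Trie nodes:
  n0 'ε': a→1 b→7 c→13
  n1 'a': c→2
  n2 'ac': b→3
  n3 'acb': a→4
  n4 'acba': b→5
  n5 'acbab': a→6
  n6 'acbaba': ·  ←P0
  n7 'b': b→8 c→17  ←P2
  n8 'bb': c→9
  n9 'bbc': b→10
  n10 'bbcb': b→11
  n11 'bbcbb': b→12
  n12 'bbcbbb': ·  ←P1
  n13 'c': b→14 c→20
  n14 'cb': c→15
  n15 'cbc': c→16
  n16 'cbcc': ·  ←P3
  n17 'bc': c→18  ←P5
  n18 'bcc': a→19
  n19 'bcca': ·  ←P4
  n20 'cc': a→21
  n21 'cca': ·  ←P6

BFS fail/out derivation:
  fail(1) 'a': from fail(0)=0 chase 'a': 0 ⇒ 0;  out=∅∪out(0)=∅
  fail(7) 'b': from fail(0)=0 chase 'b': 0 ⇒ 0;  out={2}∪out(0)={2}
  fail(13) 'c': from fail(0)=0 chase 'c': 0 ⇒ 0;  out=∅∪out(0)=∅
  fail(2) 'ac': from fail(1)=0 chase 'c': 0 ⇒ 13;  out=∅∪out(13)=∅
  fail(8) 'bb': from fail(7)=0 chase 'b': 0 ⇒ 7;  out=∅∪out(7)={2}
  fail(14) 'cb': from fail(13)=0 chase 'b': 0 ⇒ 7;  out=∅∪out(7)={2}
  fail(17) 'bc': from fail(7)=0 chase 'c': 0 ⇒ 13;  out={5}∪out(13)={5}
  fail(20) 'cc': from fail(13)=0 chase 'c': 0 ⇒ 13;  out=∅∪out(13)=∅
  fail(3) 'acb': from fail(2)=13 chase 'b': 13 ⇒ 14;  out=∅∪out(14)={2}
  fail(9) 'bbc': from fail(8)=7 chase 'c': 7 ⇒ 17;  out=∅∪out(17)={5}
  fail(15) 'cbc': from fail(14)=7 chase 'c': 7 ⇒ 17;  out=∅∪out(17)={5}
  fail(18) 'bcc': from fail(17)=13 chase 'c': 13 ⇒ 20;  out=∅∪out(20)=∅
  fail(21) 'cca': from fail(20)=13 chase 'a': 13→0 ⇒ 1;  out={6}∪out(1)={6}
  fail(4) 'acba': from fail(3)=14 chase 'a': 14→7→0 ⇒ 1;  out=∅∪out(1)=∅
  fail(10) 'bbcb': from fail(9)=17 chase 'b': 17→13 ⇒ 14;  out=∅∪out(14)={2}
  fail(16) 'cbcc': from fail(15)=17 chase 'c': 17 ⇒ 18;  out={3}∪out(18)={3}
  fail(19) 'bcca': from fail(18)=20 chase 'a': 20 ⇒ 21;  out={4}∪out(21)={4,6}
  fail(5) 'acbab': from fail(4)=1 chase 'b': 1→0 ⇒ 7;  out=∅∪out(7)={2}
  fail(11) 'bbcbb': from fail(10)=14 chase 'b': 14→7 ⇒ 8;  out=∅∪out(8)={2}
  fail(6) 'acbaba': from fail(5)=7 chase 'a': 7→0 ⇒ 1;  out={0}∪out(1)={0}
  fail(12) 'bbcbbb': from fail(11)=8 chase 'b': 8→7 ⇒ 8;  out={1}∪out(8)={1,2}

Text stream:
[0] read 'a'  n0⇒n1
[1] read 'b'  n1⇒n7 (via fail)  → match P2@[1:1]
[2] read 'b'  n7⇒n8  → match P2@[2:2]
[3] read 'c'  n8⇒n9  → match P5@[2:3]
[4] read 'b'  n9⇒n10  → match P2@[4:4]
[5] read 'b'  n10⇒n11  → match P2@[5:5]
[6] read 'b'  n11⇒n12  → match P1@[1:6],P2@[6:6]
[7] read 'a'  n12⇒n1 (via fail)
[8] read 'b'  n1⇒n7 (via fail)  → match P2@[8:8]
[9] read 'b'  n7⇒n8  → match P2@[9:9]
[10] read 'c'  n8⇒n9  → match P5@[9:10]
[11] read 'b'  n9⇒n10  → match P2@[11:11]
[12] read 'b'  n10⇒n11  → match P2@[12:12]
[13] read 'b'  n11⇒n12  → match P1@[8:13],P2@[13:13]
[14] read 'a'  n12⇒n1 (via fail)
[15] read 'c'  n1⇒n2
[16] read 'c'  n2⇒n20 (via fail)
[17] read 'a'  n20⇒n21  → match P6@[15:17]
[18] read 'b'  n21⇒n7 (via fail)  → match P2@[18:18]
[19] read 'c'  n7⇒n17  → match P5@[18:19]
[20] read 'c'  n17⇒n18
[21] read 'a'  n18⇒n19  → match P4@[18:21],P6@[19:21]
[22] read 'b'  n19⇒n7 (via fail)  → match P2@[22:22]
[23] read 'b'  n7⇒n8  → match P2@[23:23]
[24] read 'c'  n8⇒n9  → match P5@[23:24]
[25] read 'b'  n9⇒n10  → match P2@[25:25]
[26] read 'b'  n10⇒n11  → match P2@[26:26]
[27] read 'b'  n11⇒n12  → match P1@[22:27],P2@[27:27]
[28] read 'a'  n12⇒n1 (via fail)
[29] read 'b'  n1⇒n7 (via fail)  → match P2@[29:29]
[30] read 'b'  n7⇒n8  → match P2@[30:30]
[31] read 'c'  n8⇒n9  → match P5@[30:31]
[32] read 'c'  n9⇒n18 (via fail)
[33] read 'a'  n18⇒n19  → match P4@[30:33],P6@[31:33]
[34] read 'c'  n19⇒n2 (via fail)
[35] read 'b'  n2⇒n3  → match P2@[35:35]
[36] read 'c'  n3⇒n15 (via fail)  → match P5@[35:36]
[37] read 'c'  n15⇒n16  → match P3@[34:37]
[38] read 'a'  n16⇒n19 (via fail)  → match P4@[35:38],P6@[36:38]
[39] read 'c'  n19⇒n2 (via fail)
[40] read 'c'  n2⇒n20 (via fail)
[41] read 'b'  n20⇒n14 (via fail)  → match P2@[41:41]
[42] read 'c'  n14⇒n15  → match P5@[41:42]
[43] read 'c'  n15⇒n16  → match P3@[40:43]
[44] read 'a'  n16⇒n19 (via fail)  → match P4@[41:44],P6@[42:44]
[45] read 'c'  n19⇒n2 (via fail)
[46] read 'a'  n2⇒n1 (via fail)
[47] read 'c'  n1⇒n2
[48] read 'b'  n2⇒n3  → match P2@[48:48]
[49] read 'a'  n3⇒n4
[50] read 'b'  n4⇒n5  → match P2@[50:50]
[51] read 'a'  n5⇒n6  → match P0@[46:51]
[52] read 'a'  n6⇒n1 (via fail)
[53] read 'b'  n1⇒n7 (via fail)  → match P2@[53:53]
[54] read 'c'  n7⇒n17  → match P5@[53:54]
[55] read 'c'  n17⇒n18
[56] read 'a'  n18⇒n19  → match P4@[53:56],P6@[54:56]
[57] read 'a'  n19⇒n1 (via fail)
[58] read 'c'  n1⇒n2
[59] read 'b'  n2⇒n3  → match P2@[59:59]
[60] read 'a'  n3⇒n4
[61] read 'b'  n4⇒n5  → match P2@[61:61]
[62] read 'a'  n5⇒n6  → match P0@[57:62]
[63] read 'b'  n6⇒n7 (via fail)  → match P2@[63:63]
[64] read 'c'  n7⇒n17  → match P5@[63:64]
[65] read 'c'  n17⇒n18

Result: [[1,2],[2,2],[3,5],[4,2],[5,2],[6,1],[6,2],[8,2],[9,2],[10,5],[11,2],[12,2],[13,1],[13,2],[17,6],[18,2],[19,5],[21,4],[21,6],[22,2],[23,2],[24,5],[25,2],[26,2],[27,1],[27,2],[29,2],[30,2],[31,5],[33,4],[33,6],[35,2],[36,5],[37,3],[38,4],[38,6],[41,2],[42,5],[43,3],[44,4],[44,6],[48,2],[50,2],[51,0],[53,2],[54,5],[56,4],[56,6],[59,2],[61,2],[62,0],[63,2],[64,5]]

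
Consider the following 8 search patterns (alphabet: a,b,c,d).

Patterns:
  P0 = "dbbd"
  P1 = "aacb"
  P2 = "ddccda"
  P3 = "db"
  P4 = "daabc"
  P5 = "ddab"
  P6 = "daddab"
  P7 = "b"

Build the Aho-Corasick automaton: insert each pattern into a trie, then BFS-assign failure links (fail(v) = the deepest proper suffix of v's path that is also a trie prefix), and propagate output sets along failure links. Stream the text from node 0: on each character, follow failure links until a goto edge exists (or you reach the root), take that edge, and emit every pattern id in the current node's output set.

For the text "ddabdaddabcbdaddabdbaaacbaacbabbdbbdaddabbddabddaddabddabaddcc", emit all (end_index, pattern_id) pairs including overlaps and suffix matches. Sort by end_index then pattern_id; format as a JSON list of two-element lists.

Construct AC machine:
Trie nodes:
  n0 'ε': a→5 b→24 d→1
  n1 'd': a→14 b→2 d→9
  n2 'db': b→3  ←P3
  n3 'dbb': d→4
  n4 'dbbd': ·  ←P0
  n5 'a': a→6
  n6 'aa': c→7
  n7 'aac': b→8
  n8 'aacb': ·  ←P1
  n9 'dd': a→18 c→10
  n10 'ddc': c→11
  n11 'ddcc': d→12
  n12 'ddccd': a→13
  n13 'ddccda': ·  ←P2
  n14 'da': a→15 d→20
  n15 'daa': b→16
  n16 'daab': c→17
  n17 'daabc': ·  ←P4
  n18 'dda': b→19
  n19 'ddab': ·  ←P5
  n20 'dad': d→21
  n21 'dadd': a→22
  n22 'dadda': b→23
  n23 'daddab': ·  ←P6
  n24 'b': ·  ←P7

BFS fail/out derivation:
  n1('d'): parent n0 fail=0; on 'd' 0 → fail=0;  out ∅∪∅=∅
  n5('a'): parent n0 fail=0; on 'a' 0 → fail=0;  out ∅∪∅=∅
  n24('b'): parent n0 fail=0; on 'b' 0 → fail=0;  out {7}∪∅={7}
  n2('db'): parent n1 fail=0; on 'b' 0 → fail=24;  out {3}∪{7}={3,7}
  n6('aa'): parent n5 fail=0; on 'a' 0 → fail=5;  out ∅∪∅=∅
  n9('dd'): parent n1 fail=0; on 'd' 0 → fail=1;  out ∅∪∅=∅
  n14('da'): parent n1 fail=0; on 'a' 0 → fail=5;  out ∅∪∅=∅
  n3('dbb'): parent n2 fail=24; on 'b' 24→0 → fail=24;  out ∅∪{7}={7}
  n7('aac'): parent n6 fail=5; on 'c' 5→0 → fail=0;  out ∅∪∅=∅
  n10('ddc'): parent n9 fail=1; on 'c' 1→0 → fail=0;  out ∅∪∅=∅
  n15('daa'): parent n14 fail=5; on 'a' 5 → fail=6;  out ∅∪∅=∅
  n18('dda'): parent n9 fail=1; on 'a' 1 → fail=14;  out ∅∪∅=∅
  n20('dad'): parent n14 fail=5; on 'd' 5→0 → fail=1;  out ∅∪∅=∅
  n4('dbbd'): parent n3 fail=24; on 'd' 24→0 → fail=1;  out {0}∪∅={0}
  n8('aacb'): parent n7 fail=0; on 'b' 0 → fail=24;  out {1}∪{7}={1,7}
  n11('ddcc'): parent n10 fail=0; on 'c' 0 → fail=0;  out ∅∪∅=∅
  n16('daab'): parent n15 fail=6; on 'b' 6→5→0 → fail=24;  out ∅∪{7}={7}
  n19('ddab'): parent n18 fail=14; on 'b' 14→5→0 → fail=24;  out {5}∪{7}={5,7}
  n21('dadd'): parent n20 fail=1; on 'd' 1 → fail=9;  out ∅∪∅=∅
  n12('ddccd'): parent n11 fail=0; on 'd' 0 → fail=1;  out ∅∪∅=∅
  n17('daabc'): parent n16 fail=24; on 'c' 24→0 → fail=0;  out {4}∪∅={4}
  n22('dadda'): parent n21 fail=9; on 'a' 9 → fail=18;  out ∅∪∅=∅
  n13('ddccda'): parent n12 fail=1; on 'a' 1 → fail=14;  out {2}∪∅={2}
  n23('daddab'): parent n22 fail=18; on 'b' 18 → fail=19;  out {6}∪{5,7}={5,6,7}

Run:
pos 0 'd': at 1
pos 1 'd': at 9
pos 2 'a': at 18
pos 3 'b': at 19  → match P5@[0:3],P7@[3:3]
pos 4 'd': at 1 ·f
pos 5 'a': at 14
pos 6 'd': at 20
pos 7 'd': at 21
pos 8 'a': at 22
pos 9 'b': at 23  → match P5@[6:9],P6@[4:9],P7@[9:9]
pos 10 'c': at 0 ·f
pos 11 'b': at 24  → match P7@[11:11]
pos 12 'd': at 1 ·f
pos 13 'a': at 14
pos 14 'd': at 20
pos 15 'd': at 21
pos 16 'a': at 22
pos 17 'b': at 23  → match P5@[14:17],P6@[12:17],P7@[17:17]
pos 18 'd': at 1 ·f
pos 19 'b': at 2  → match P3@[18:19],P7@[19:19]
pos 20 'a': at 5 ·f
pos 21 'a': at 6
pos 22 'a': at 6 ·f
pos 23 'c': at 7
pos 24 'b': at 8  → match P1@[21:24],P7@[24:24]
pos 25 'a': at 5 ·f
pos 26 'a': at 6
pos 27 'c': at 7
pos 28 'b': at 8  → match P1@[25:28],P7@[28:28]
pos 29 'a': at 5 ·f
pos 30 'b': at 24 ·f  → match P7@[30:30]
pos 31 'b': at 24 ·f  → match P7@[31:31]
pos 32 'd': at 1 ·f
pos 33 'b': at 2  → match P3@[32:33],P7@[33:33]
pos 34 'b': at 3  → match P7@[34:34]
pos 35 'd': at 4  → match P0@[32:35]
pos 36 'a': at 14 ·f
pos 37 'd': at 20
pos 38 'd': at 21
pos 39 'a': at 22
pos 40 'b': at 23  → match P5@[37:40],P6@[35:40],P7@[40:40]
pos 41 'b': at 24 ·f  → match P7@[41:41]
pos 42 'd': at 1 ·f
pos 43 'd': at 9
pos 44 'a': at 18
pos 45 'b': at 19  → match P5@[42:45],P7@[45:45]
pos 46 'd': at 1 ·f
pos 47 'd': at 9
pos 48 'a': at 18
pos 49 'd': at 20 ·f
pos 50 'd': at 21
pos 51 'a': at 22
pos 52 'b': at 23  → match P5@[49:52],P6@[47:52],P7@[52:52]
pos 53 'd': at 1 ·f
pos 54 'd': at 9
pos 55 'a': at 18
pos 56 'b': at 19  → match P5@[53:56],P7@[56:56]
pos 57 'a': at 5 ·f
pos 58 'd': at 1 ·f
pos 59 'd': at 9
pos 60 'c': at 10
pos 61 'c': at 11

Result: [[3,5],[3,7],[9,5],[9,6],[9,7],[11,7],[17,5],[17,6],[17,7],[19,3],[19,7],[24,1],[24,7],[28,1],[28,7],[30,7],[31,7],[33,3],[33,7],[34,7],[35,0],[40,5],[40,6],[40,7],[41,7],[45,5],[45,7],[52,5],[52,6],[52,7],[56,5],[56,7]]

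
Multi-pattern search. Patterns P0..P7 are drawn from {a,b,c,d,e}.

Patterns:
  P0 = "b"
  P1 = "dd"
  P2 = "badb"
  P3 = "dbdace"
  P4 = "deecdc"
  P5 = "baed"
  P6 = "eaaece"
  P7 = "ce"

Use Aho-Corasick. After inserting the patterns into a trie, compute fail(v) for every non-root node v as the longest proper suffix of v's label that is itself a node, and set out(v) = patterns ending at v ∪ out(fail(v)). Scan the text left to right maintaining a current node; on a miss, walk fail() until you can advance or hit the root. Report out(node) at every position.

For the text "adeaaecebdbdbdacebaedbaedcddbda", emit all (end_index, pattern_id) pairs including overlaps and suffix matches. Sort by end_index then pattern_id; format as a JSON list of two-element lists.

Build:
Trie nodes:
  0='ε' goto b→1 c→25 d→2 e→19
  1='b' goto a→4  [P0 ends]
  2='d' goto b→7 d→3 e→12
  3='dd' goto ·  [P1 ends]
  4='ba' goto d→5 e→17
  5='bad' goto b→6
  6='badb' goto ·  [P2 ends]
  7='db' goto d→8
  8='dbd' goto a→9
  9='dbda' goto c→10
  10='dbdac' goto e→11
  11='dbdace' goto ·  [P3 ends]
  12='de' goto e→13
  13='dee' goto c→14
  14='deec' goto d→15
  15='deecd' goto c→16
  16='deecdc' goto ·  [P4 ends]
  17='bae' goto d→18
  18='baed' goto ·  [P5 ends]
  19='e' goto a→20
  20='ea' goto a→21
  21='eaa' goto e→22
  22='eaae' goto c→23
  23='eaaec' goto e→24
  24='eaaece' goto ·  [P6 ends]
  25='c' goto e→26
  26='ce' goto ·  [P7 ends]

Failure links (BFS by depth):
  fail(1) 'b': from fail(0)=0 chase 'b': 0 ⇒ 0;  out={0}∪out(0)={0}
  fail(2) 'd': from fail(0)=0 chase 'd': 0 ⇒ 0;  out=∅∪out(0)=∅
  fail(19) 'e': from fail(0)=0 chase 'e': 0 ⇒ 0;  out=∅∪out(0)=∅
  fail(25) 'c': from fail(0)=0 chase 'c': 0 ⇒ 0;  out=∅∪out(0)=∅
  fail(3) 'dd': from fail(2)=0 chase 'd': 0 ⇒ 2;  out={1}∪out(2)={1}
  fail(4) 'ba': from fail(1)=0 chase 'a': 0 ⇒ 0;  out=∅∪out(0)=∅
  fail(7) 'db': from fail(2)=0 chase 'b': 0 ⇒ 1;  out=∅∪out(1)={0}
  fail(12) 'de': from fail(2)=0 chase 'e': 0 ⇒ 19;  out=∅∪out(19)=∅
  fail(20) 'ea': from fail(19)=0 chase 'a': 0 ⇒ 0;  out=∅∪out(0)=∅
  fail(26) 'ce': from fail(25)=0 chase 'e': 0 ⇒ 19;  out={7}∪out(19)={7}
  fail(5) 'bad': from fail(4)=0 chase 'd': 0 ⇒ 2;  out=∅∪out(2)=∅
  fail(8) 'dbd': from fail(7)=1 chase 'd': 1→0 ⇒ 2;  out=∅∪out(2)=∅
  fail(13) 'dee': from fail(12)=19 chase 'e': 19→0 ⇒ 19;  out=∅∪out(19)=∅
  fail(17) 'bae': from fail(4)=0 chase 'e': 0 ⇒ 19;  out=∅∪out(19)=∅
  fail(21) 'eaa': from fail(20)=0 chase 'a': 0 ⇒ 0;  out=∅∪out(0)=∅
  fail(6) 'badb': from fail(5)=2 chase 'b': 2 ⇒ 7;  out={2}∪out(7)={0,2}
  fail(9) 'dbda': from fail(8)=2 chase 'a': 2→0 ⇒ 0;  out=∅∪out(0)=∅
  fail(14) 'deec': from fail(13)=19 chase 'c': 19→0 ⇒ 25;  out=∅∪out(25)=∅
  fail(18) 'baed': from fail(17)=19 chase 'd': 19→0 ⇒ 2;  out={5}∪out(2)={5}
  fail(22) 'eaae': from fail(21)=0 chase 'e': 0 ⇒ 19;  out=∅∪out(19)=∅
  fail(10) 'dbdac': from fail(9)=0 chase 'c': 0 ⇒ 25;  out=∅∪out(25)=∅
  fail(15) 'deecd': from fail(14)=25 chase 'd': 25→0 ⇒ 2;  out=∅∪out(2)=∅
  fail(23) 'eaaec': from fail(22)=19 chase 'c': 19→0 ⇒ 25;  out=∅∪out(25)=∅
  fail(11) 'dbdace': from fail(10)=25 chase 'e': 25 ⇒ 26;  out={3}∪out(26)={3,7}
  fail(16) 'deecdc': from fail(15)=2 chase 'c': 2→0 ⇒ 25;  out={4}∪out(25)={4}
  fail(24) 'eaaece': from fail(23)=25 chase 'e': 25 ⇒ 26;  out={6}∪out(26)={6,7}

Scan:
[0] read 'a'  n0⇒n0
[1] read 'd'  n0⇒n2
[2] read 'e'  n2⇒n12
[3] read 'a'  n12⇒n20 ·f
[4] read 'a'  n20⇒n21
[5] read 'e'  n21⇒n22
[6] read 'c'  n22⇒n23
[7] read 'e'  n23⇒n24  → match P6@[2:7],P7@[6:7]
[8] read 'b'  n24⇒n1 ·f  → match P0@[8:8]
[9] read 'd'  n1⇒n2 ·f
[10] read 'b'  n2⇒n7  → match P0@[10:10]
[11] read 'd'  n7⇒n8
[12] read 'b'  n8⇒n7 ·f  → match P0@[12:12]
[13] read 'd'  n7⇒n8
[14] read 'a'  n8⇒n9
[15] read 'c'  n9⇒n10
[16] read 'e'  n10⇒n11  → match P3@[11:16],P7@[15:16]
[17] read 'b'  n11⇒n1 ·f  → match P0@[17:17]
[18] read 'a'  n1⇒n4
[19] read 'e'  n4⇒n17
[20] read 'd'  n17⇒n18  → match P5@[17:20]
[21] read 'b'  n18⇒n7 ·f  → match P0@[21:21]
[22] read 'a'  n7⇒n4 ·f
[23] read 'e'  n4⇒n17
[24] read 'd'  n17⇒n18  → match P5@[21:24]
[25] read 'c'  n18⇒n25 ·f
[26] read 'd'  n25⇒n2 ·f
[27] read 'd'  n2⇒n3  → match P1@[26:27]
[28] read 'b'  n3⇒n7 ·f  → match P0@[28:28]
[29] read 'd'  n7⇒n8
[30] read 'a'  n8⇒n9

All matches (sorted): [[7,6],[7,7],[8,0],[10,0],[12,0],[16,3],[16,7],[17,0],[20,5],[21,0],[24,5],[27,1],[28,0]]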